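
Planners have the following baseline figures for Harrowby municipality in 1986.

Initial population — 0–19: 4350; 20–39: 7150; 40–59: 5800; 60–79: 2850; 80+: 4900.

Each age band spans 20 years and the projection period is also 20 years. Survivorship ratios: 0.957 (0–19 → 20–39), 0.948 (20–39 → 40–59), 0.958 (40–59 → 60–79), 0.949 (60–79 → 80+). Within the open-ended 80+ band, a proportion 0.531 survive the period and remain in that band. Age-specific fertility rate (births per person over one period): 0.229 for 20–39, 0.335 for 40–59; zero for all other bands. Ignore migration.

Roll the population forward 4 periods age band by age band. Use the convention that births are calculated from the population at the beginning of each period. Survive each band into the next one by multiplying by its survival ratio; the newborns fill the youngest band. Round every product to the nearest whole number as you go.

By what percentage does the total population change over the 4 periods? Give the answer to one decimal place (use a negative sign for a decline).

Call the groups 1 to 5, youngest first.
After projecting period 1:
Births: 7150 * 0.229 = 1637, 5800 * 0.335 = 1943 ⇒ total 3580
Group 2: 4350 * 0.957 = 4163
Group 3: 7150 * 0.948 = 6778
Group 4: 5800 * 0.958 = 5556
Group 5: 2850 * 0.949 + 4900 * 0.531 = 2705 + 2602 = 5307
→ [3580, 4163, 6778, 5556, 5307]
After projecting period 2:
Births: 4163 * 0.229 = 953, 6778 * 0.335 = 2271 ⇒ total 3224
Group 2: 3580 * 0.957 = 3426
Group 3: 4163 * 0.948 = 3947
Group 4: 6778 * 0.958 = 6493
Group 5: 5556 * 0.949 + 5307 * 0.531 = 5273 + 2818 = 8091
→ [3224, 3426, 3947, 6493, 8091]
After projecting period 3:
Births: 3426 * 0.229 = 785, 3947 * 0.335 = 1322 ⇒ total 2107
Group 2: 3224 * 0.957 = 3085
Group 3: 3426 * 0.948 = 3248
Group 4: 3947 * 0.958 = 3781
Group 5: 6493 * 0.949 + 8091 * 0.531 = 6162 + 4296 = 10458
→ [2107, 3085, 3248, 3781, 10458]
After projecting period 4:
Births: 3085 * 0.229 = 706, 3248 * 0.335 = 1088 ⇒ total 1794
Group 2: 2107 * 0.957 = 2016
Group 3: 3085 * 0.948 = 2925
Group 4: 3248 * 0.958 = 3112
Group 5: 3781 * 0.949 + 10458 * 0.531 = 3588 + 5553 = 9141
→ [1794, 2016, 2925, 3112, 9141]
Total: 25050 → 18988; change = -6062; percentage change = -24.2%

-24.2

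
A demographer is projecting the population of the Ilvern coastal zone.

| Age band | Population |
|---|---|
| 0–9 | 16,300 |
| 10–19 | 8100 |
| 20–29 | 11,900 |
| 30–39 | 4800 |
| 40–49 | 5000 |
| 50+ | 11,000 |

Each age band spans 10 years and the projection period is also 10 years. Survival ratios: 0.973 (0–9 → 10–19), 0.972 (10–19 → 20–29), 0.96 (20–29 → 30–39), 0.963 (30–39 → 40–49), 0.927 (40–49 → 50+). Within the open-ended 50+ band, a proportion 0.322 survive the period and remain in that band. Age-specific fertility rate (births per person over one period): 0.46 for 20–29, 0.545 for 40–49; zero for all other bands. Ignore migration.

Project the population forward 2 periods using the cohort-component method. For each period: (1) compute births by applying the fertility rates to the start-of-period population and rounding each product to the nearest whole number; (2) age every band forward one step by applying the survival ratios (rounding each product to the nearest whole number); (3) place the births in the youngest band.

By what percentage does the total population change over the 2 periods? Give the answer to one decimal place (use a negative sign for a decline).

Let band 1 be 0–9 through band 6 = 50+.
— Period 1 —
Births: 11900 * 0.46 = 5474, 5000 * 0.545 = 2725 → total 8199
Band 2: 16300 * 0.973 = 15860
Band 3: 8100 * 0.972 = 7873
Band 4: 11900 * 0.96 = 11424
Band 5: 4800 * 0.963 = 4622
Band 6: 5000 * 0.927 + 11000 * 0.322 = 4635 + 3542 = 8177
Population now: 0–9=8199, 10–19=15860, 20–29=7873, 30–39=11424, 40–49=4622, 50+=8177
— Period 2 —
Births: 7873 * 0.46 = 3622, 4622 * 0.545 = 2519 → total 6141
Band 2: 8199 * 0.973 = 7978
Band 3: 15860 * 0.972 = 15416
Band 4: 7873 * 0.96 = 7558
Band 5: 11424 * 0.963 = 11001
Band 6: 4622 * 0.927 + 8177 * 0.322 = 4285 + 2633 = 6918
Population now: 0–9=6141, 10–19=7978, 20–29=15416, 30–39=7558, 40–49=11001, 50+=6918
Total: 57100 → 55012; change = -2088; percentage change = -3.7%

-3.7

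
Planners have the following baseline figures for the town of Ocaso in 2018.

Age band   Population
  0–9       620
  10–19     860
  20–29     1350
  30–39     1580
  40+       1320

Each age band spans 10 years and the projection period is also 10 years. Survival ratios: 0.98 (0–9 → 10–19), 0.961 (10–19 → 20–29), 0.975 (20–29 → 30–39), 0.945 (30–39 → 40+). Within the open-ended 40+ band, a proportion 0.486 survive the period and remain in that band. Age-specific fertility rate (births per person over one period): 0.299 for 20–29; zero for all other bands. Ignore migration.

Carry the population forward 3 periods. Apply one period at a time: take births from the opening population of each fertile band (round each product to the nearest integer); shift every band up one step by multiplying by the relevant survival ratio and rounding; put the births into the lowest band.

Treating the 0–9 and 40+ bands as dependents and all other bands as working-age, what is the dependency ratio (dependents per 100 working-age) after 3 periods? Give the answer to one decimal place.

171.6

Call the groups 1 to 5, youngest first.
[period 1]
Births: 1350 * 0.299 = 404
Group 2: 620 * 0.98 = 608
Group 3: 860 * 0.961 = 826
Group 4: 1350 * 0.975 = 1316
Group 5: 1580 * 0.945 + 1320 * 0.486 = 1493 + 642 = 2135
Population now: 0–9=404, 10–19=608, 20–29=826, 30–39=1316, 40+=2135
[period 2]
Births: 826 * 0.299 = 247
Group 2: 404 * 0.98 = 396
Group 3: 608 * 0.961 = 584
Group 4: 826 * 0.975 = 805
Group 5: 1316 * 0.945 + 2135 * 0.486 = 1244 + 1038 = 2282
Population now: 0–9=247, 10–19=396, 20–29=584, 30–39=805, 40+=2282
[period 3]
Births: 584 * 0.299 = 175
Group 2: 247 * 0.98 = 242
Group 3: 396 * 0.961 = 381
Group 4: 584 * 0.975 = 569
Group 5: 805 * 0.945 + 2282 * 0.486 = 761 + 1109 = 1870
Population now: 0–9=175, 10–19=242, 20–29=381, 30–39=569, 40+=1870
Dependents (band 0–9 + band 40+) = 175 + 1870 = 2045; working-age = 1192; ratio = 2045/1192 × 100 = 171.6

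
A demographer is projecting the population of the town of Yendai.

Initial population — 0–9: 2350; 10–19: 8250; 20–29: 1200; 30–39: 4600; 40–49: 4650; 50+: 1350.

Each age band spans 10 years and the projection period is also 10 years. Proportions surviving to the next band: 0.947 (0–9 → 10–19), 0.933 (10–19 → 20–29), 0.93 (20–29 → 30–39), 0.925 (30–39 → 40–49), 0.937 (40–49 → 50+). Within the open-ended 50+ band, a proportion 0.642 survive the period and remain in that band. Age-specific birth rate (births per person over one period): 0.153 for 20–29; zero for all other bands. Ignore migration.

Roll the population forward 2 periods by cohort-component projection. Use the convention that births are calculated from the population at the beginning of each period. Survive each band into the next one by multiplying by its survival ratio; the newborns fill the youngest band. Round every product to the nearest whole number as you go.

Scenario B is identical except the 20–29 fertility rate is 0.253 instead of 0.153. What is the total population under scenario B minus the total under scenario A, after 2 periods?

883

Period 1.
Births: 1200 * 0.153 = 184
10–19: 2350 * 0.947 = 2225
20–29: 8250 * 0.933 = 7697
30–39: 1200 * 0.93 = 1116
40–49: 4600 * 0.925 = 4255
50+: 4650 * 0.937 + 1350 * 0.642 = 4357 + 867 = 5224
End of period: [184, 2225, 7697, 1116, 4255, 5224]
Period 2.
Births: 7697 * 0.153 = 1178
10–19: 184 * 0.947 = 174
20–29: 2225 * 0.933 = 2076
30–39: 7697 * 0.93 = 7158
40–49: 1116 * 0.925 = 1032
50+: 4255 * 0.937 + 5224 * 0.642 = 3987 + 3354 = 7341
End of period: [1178, 174, 2076, 7158, 1032, 7341]
Scenario A total after 2 periods: 18959
Scenario B projection —
Period 1.
Births: 1200 * 0.253 = 304
10–19: 2350 * 0.947 = 2225
20–29: 8250 * 0.933 = 7697
30–39: 1200 * 0.93 = 1116
40–49: 4600 * 0.925 = 4255
50+: 4650 * 0.937 + 1350 * 0.642 = 4357 + 867 = 5224
End of period: [304, 2225, 7697, 1116, 4255, 5224]
Period 2.
Births: 7697 * 0.253 = 1947
10–19: 304 * 0.947 = 288
20–29: 2225 * 0.933 = 2076
30–39: 7697 * 0.93 = 7158
40–49: 1116 * 0.925 = 1032
50+: 4255 * 0.937 + 5224 * 0.642 = 3987 + 3354 = 7341
End of period: [1947, 288, 2076, 7158, 1032, 7341]
Scenario B total after 2 periods: 19842
Difference B − A = 19842 − 18959 = 883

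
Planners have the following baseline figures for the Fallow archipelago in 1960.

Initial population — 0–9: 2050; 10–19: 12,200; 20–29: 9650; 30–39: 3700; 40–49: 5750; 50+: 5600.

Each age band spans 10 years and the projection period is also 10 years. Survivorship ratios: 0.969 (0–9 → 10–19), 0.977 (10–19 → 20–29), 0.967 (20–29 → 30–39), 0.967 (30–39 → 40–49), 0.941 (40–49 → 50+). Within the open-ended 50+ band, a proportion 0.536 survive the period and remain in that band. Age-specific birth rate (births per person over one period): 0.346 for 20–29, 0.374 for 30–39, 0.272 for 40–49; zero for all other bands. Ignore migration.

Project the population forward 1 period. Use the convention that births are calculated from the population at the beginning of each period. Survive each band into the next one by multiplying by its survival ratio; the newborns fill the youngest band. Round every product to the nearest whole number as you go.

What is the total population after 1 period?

41515

Numbering the groups 1..6 from youngest to oldest:
After projecting period 1:
Births: 9650 * 0.346 = 3339, 3700 * 0.374 = 1384, 5750 * 0.272 = 1564 — total 6287
Group 2: 2050 * 0.969 = 1986
Group 3: 12200 * 0.977 = 11919
Group 4: 9650 * 0.967 = 9332
Group 5: 3700 * 0.967 = 3578
Group 6: 5750 * 0.941 + 5600 * 0.536 = 5411 + 3002 = 8413
→ [6287, 1986, 11919, 9332, 3578, 8413]
Total after period 1: 6287 + 1986 + 11919 + 9332 + 3578 + 8413 = 41515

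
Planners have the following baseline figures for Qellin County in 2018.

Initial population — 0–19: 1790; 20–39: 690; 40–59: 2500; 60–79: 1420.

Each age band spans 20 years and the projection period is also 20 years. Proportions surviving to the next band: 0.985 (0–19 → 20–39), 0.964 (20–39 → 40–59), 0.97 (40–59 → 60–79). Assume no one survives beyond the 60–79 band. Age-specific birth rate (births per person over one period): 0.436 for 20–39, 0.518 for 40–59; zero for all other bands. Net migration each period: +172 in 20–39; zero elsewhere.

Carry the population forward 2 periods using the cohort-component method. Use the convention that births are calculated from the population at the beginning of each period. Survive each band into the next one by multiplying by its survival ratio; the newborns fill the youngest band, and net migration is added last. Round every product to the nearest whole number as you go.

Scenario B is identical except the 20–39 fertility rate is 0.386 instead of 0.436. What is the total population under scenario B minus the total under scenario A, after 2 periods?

Period 1.
Births: 690 × 0.436 = 301 ; 2500 × 0.518 = 1295 → 1596
20–39: 1790 × 0.985 = 1763
40–59: 690 × 0.964 = 665
60–79: 2500 × 0.97 = 2425
Net migration: 20–39 + 172 → 1935
Giving 1596 / 1935 / 665 / 2425.
Period 2.
Births: 1935 × 0.436 = 844 ; 665 × 0.518 = 344 → 1188
20–39: 1596 × 0.985 = 1572
40–59: 1935 × 0.964 = 1865
60–79: 665 × 0.97 = 645
Net migration: 20–39 + 172 → 1744
Giving 1188 / 1744 / 1865 / 645.
Scenario A total after 2 periods: 5442
Scenario B projection —
Period 1.
Births: 690 × 0.386 = 266 ; 2500 × 0.518 = 1295 → 1561
20–39: 1790 × 0.985 = 1763
40–59: 690 × 0.964 = 665
60–79: 2500 × 0.97 = 2425
Net migration: 20–39 + 172 → 1935
Giving 1561 / 1935 / 665 / 2425.
Period 2.
Births: 1935 × 0.386 = 747 ; 665 × 0.518 = 344 → 1091
20–39: 1561 × 0.985 = 1538
40–59: 1935 × 0.964 = 1865
60–79: 665 × 0.97 = 645
Net migration: 20–39 + 172 → 1710
Giving 1091 / 1710 / 1865 / 645.
Scenario B total after 2 periods: 5311
Difference B − A = 5311 − 5442 = -131

-131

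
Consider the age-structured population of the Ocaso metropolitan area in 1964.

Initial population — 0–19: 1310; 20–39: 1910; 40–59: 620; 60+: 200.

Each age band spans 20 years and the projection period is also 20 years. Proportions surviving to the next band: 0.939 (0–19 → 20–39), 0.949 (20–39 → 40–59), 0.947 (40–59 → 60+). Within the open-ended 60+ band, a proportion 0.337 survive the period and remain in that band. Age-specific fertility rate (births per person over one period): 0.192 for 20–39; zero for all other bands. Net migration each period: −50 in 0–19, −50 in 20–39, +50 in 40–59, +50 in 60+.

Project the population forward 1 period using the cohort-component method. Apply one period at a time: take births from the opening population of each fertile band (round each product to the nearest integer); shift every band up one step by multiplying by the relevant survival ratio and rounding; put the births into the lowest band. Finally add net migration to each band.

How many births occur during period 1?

367

[period 1]
Births: 1910 * 0.192 = 367
20–39: 1310 * 0.939 = 1230
40–59: 1910 * 0.949 = 1813
60+: 620 * 0.947 + 200 * 0.337 = 587 + 67 = 654
Net migration: 0–19 − 50 → 317; 20–39 − 50 → 1180; 40–59 + 50 → 1863; 60+ + 50 → 704
Giving 317 / 1180 / 1863 / 704.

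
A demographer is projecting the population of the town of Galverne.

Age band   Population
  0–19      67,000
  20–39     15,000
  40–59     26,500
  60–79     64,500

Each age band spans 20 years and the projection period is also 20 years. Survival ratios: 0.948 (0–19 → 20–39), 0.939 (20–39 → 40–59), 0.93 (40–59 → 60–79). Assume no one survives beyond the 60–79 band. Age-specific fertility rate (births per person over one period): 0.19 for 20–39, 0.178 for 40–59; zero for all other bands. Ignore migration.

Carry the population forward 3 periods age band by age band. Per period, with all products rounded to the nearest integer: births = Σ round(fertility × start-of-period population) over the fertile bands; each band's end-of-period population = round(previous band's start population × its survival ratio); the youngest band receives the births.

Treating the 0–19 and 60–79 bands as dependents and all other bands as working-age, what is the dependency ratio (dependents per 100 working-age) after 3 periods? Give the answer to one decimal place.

328.2

— Period 1 —
Births: 15000 × 0.19 = 2850  |  26500 × 0.178 = 4717 → 7567
20–39: 67000 × 0.948 = 63516
40–59: 15000 × 0.939 = 14085
60–79: 26500 × 0.93 = 24645
Giving 7567 / 63516 / 14085 / 24645.
— Period 2 —
Births: 63516 × 0.19 = 12068  |  14085 × 0.178 = 2507 → 14575
20–39: 7567 × 0.948 = 7174
40–59: 63516 × 0.939 = 59642
60–79: 14085 × 0.93 = 13099
Giving 14575 / 7174 / 59642 / 13099.
— Period 3 —
Births: 7174 × 0.19 = 1363  |  59642 × 0.178 = 10616 → 11979
20–39: 14575 × 0.948 = 13817
40–59: 7174 × 0.939 = 6736
60–79: 59642 × 0.93 = 55467
Giving 11979 / 13817 / 6736 / 55467.
Dependents (band 0–19 + band 60–79) = 11979 + 55467 = 67446; working-age = 20553; ratio = 67446/20553 × 100 = 328.2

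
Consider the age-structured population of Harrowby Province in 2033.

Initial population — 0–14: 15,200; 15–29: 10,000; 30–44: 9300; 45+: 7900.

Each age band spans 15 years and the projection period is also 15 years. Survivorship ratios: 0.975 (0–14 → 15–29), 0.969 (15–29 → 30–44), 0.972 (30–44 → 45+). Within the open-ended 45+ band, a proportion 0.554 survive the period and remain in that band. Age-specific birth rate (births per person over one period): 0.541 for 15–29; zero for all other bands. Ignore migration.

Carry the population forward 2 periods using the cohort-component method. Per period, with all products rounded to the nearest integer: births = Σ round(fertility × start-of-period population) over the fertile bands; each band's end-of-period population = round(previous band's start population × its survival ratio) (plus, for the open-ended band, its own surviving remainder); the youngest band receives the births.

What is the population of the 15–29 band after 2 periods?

— Period 1 —
Births: 10000 * 0.541 = 5410
15–29: 15200 * 0.975 = 14820
30–44: 10000 * 0.969 = 9690
45+: 9300 * 0.972 + 7900 * 0.554 = 9040 + 4377 = 13417
Giving 5410 / 14820 / 9690 / 13417.
— Period 2 —
Births: 14820 * 0.541 = 8018
15–29: 5410 * 0.975 = 5275
30–44: 14820 * 0.969 = 14361
45+: 9690 * 0.972 + 13417 * 0.554 = 9419 + 7433 = 16852
Giving 8018 / 5275 / 14361 / 16852.

5275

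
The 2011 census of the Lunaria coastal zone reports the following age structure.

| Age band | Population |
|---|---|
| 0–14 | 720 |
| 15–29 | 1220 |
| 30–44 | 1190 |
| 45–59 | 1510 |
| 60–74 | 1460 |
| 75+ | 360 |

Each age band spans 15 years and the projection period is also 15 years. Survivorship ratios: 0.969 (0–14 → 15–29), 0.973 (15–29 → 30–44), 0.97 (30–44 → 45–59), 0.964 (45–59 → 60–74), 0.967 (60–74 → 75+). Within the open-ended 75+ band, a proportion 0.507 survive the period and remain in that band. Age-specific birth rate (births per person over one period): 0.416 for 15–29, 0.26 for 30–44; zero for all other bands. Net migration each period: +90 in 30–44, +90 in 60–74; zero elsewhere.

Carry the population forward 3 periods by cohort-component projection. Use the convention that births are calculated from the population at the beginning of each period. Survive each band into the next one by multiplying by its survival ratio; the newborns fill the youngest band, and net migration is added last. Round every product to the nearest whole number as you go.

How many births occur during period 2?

Period 1:
Births: 1220 × 0.416 = 508  |  1190 × 0.26 = 309 → 817
15–29: 720 × 0.969 = 698
30–44: 1220 × 0.973 = 1187
45–59: 1190 × 0.97 = 1154
60–74: 1510 × 0.964 = 1456
75+: 1460 × 0.967 + 360 × 0.507 = 1412 + 183 = 1595
Net migration: 30–44 + 90 → 1277; 60–74 + 90 → 1546
End of period: [817, 698, 1277, 1154, 1546, 1595]
Period 2:
Births: 698 × 0.416 = 290  |  1277 × 0.26 = 332 → 622
15–29: 817 × 0.969 = 792
30–44: 698 × 0.973 = 679
45–59: 1277 × 0.97 = 1239
60–74: 1154 × 0.964 = 1112
75+: 1546 × 0.967 + 1595 × 0.507 = 1495 + 809 = 2304
Net migration: 30–44 + 90 → 769; 60–74 + 90 → 1202
End of period: [622, 792, 769, 1239, 1202, 2304]

622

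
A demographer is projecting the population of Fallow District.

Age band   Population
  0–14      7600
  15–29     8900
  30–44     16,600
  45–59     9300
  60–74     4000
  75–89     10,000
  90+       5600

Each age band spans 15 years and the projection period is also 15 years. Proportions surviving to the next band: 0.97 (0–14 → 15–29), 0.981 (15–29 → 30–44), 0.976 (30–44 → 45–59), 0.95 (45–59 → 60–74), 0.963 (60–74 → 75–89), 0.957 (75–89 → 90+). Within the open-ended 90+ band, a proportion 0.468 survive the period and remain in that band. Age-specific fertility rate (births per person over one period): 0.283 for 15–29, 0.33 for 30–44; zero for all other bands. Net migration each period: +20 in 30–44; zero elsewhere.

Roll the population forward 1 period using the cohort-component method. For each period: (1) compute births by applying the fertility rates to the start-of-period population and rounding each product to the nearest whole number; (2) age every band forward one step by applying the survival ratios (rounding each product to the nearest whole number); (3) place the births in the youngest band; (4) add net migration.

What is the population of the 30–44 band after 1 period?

8751

Period 1:
Births: 8900 * 0.283 = 2519 ; 16600 * 0.33 = 5478 → 7997
15–29: 7600 * 0.97 = 7372
30–44: 8900 * 0.981 = 8731
45–59: 16600 * 0.976 = 16202
60–74: 9300 * 0.95 = 8835
75–89: 4000 * 0.963 = 3852
90+: 10000 * 0.957 + 5600 * 0.468 = 9570 + 2621 = 12191
Net migration: 30–44 + 20 → 8751
Population now: 0–14=7997, 15–29=7372, 30–44=8751, 45–59=16202, 60–74=8835, 75–89=3852, 90+=12191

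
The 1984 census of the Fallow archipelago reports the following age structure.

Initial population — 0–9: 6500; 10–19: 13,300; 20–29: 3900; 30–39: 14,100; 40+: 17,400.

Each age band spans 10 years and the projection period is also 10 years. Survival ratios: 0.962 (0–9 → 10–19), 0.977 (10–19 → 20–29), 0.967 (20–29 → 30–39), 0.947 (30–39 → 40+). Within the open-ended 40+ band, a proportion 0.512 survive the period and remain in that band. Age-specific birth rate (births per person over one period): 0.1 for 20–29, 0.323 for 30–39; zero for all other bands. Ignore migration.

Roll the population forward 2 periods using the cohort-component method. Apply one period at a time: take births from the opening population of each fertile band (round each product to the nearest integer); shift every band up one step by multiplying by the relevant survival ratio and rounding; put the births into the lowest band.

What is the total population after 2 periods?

Numbering the groups 1..5 from youngest to oldest:
— Period 1 —
Births: 3900 * 0.1 = 390 ; 14100 * 0.323 = 4554 → total 4944
Group 2: 6500 * 0.962 = 6253
Group 3: 13300 * 0.977 = 12994
Group 4: 3900 * 0.967 = 3771
Group 5: 14100 * 0.947 + 17400 * 0.512 = 13353 + 8909 = 22262
→ [4944, 6253, 12994, 3771, 22262]
— Period 2 —
Births: 12994 * 0.1 = 1299 ; 3771 * 0.323 = 1218 → total 2517
Group 2: 4944 * 0.962 = 4756
Group 3: 6253 * 0.977 = 6109
Group 4: 12994 * 0.967 = 12565
Group 5: 3771 * 0.947 + 22262 * 0.512 = 3571 + 11398 = 14969
→ [2517, 4756, 6109, 12565, 14969]
Total after period 2: 2517 + 4756 + 6109 + 12565 + 14969 = 40916

40916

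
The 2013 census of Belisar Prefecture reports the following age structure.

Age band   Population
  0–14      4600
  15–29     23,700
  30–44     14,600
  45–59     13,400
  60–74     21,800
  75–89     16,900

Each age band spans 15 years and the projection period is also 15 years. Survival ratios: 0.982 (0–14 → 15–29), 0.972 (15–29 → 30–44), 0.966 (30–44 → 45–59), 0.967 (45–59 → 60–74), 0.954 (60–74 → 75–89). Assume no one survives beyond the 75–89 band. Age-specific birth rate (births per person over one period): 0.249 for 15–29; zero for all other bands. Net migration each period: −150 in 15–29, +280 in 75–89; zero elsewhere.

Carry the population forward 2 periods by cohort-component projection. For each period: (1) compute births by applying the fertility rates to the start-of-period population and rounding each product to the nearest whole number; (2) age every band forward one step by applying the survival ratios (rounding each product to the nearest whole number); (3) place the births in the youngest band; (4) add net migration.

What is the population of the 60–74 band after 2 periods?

13639

— Period 1 —
Births: 23700 × 0.249 = 5901
15–29: 4600 × 0.982 = 4517
30–44: 23700 × 0.972 = 23036
45–59: 14600 × 0.966 = 14104
60–74: 13400 × 0.967 = 12958
75–89: 21800 × 0.954 = 20797
Net migration: 15–29 − 150 → 4367; 75–89 + 280 → 21077
Giving 5901 / 4367 / 23036 / 14104 / 12958 / 21077.
— Period 2 —
Births: 4367 × 0.249 = 1087
15–29: 5901 × 0.982 = 5795
30–44: 4367 × 0.972 = 4245
45–59: 23036 × 0.966 = 22253
60–74: 14104 × 0.967 = 13639
75–89: 12958 × 0.954 = 12362
Net migration: 15–29 − 150 → 5645; 75–89 + 280 → 12642
Giving 1087 / 5645 / 4245 / 22253 / 13639 / 12642.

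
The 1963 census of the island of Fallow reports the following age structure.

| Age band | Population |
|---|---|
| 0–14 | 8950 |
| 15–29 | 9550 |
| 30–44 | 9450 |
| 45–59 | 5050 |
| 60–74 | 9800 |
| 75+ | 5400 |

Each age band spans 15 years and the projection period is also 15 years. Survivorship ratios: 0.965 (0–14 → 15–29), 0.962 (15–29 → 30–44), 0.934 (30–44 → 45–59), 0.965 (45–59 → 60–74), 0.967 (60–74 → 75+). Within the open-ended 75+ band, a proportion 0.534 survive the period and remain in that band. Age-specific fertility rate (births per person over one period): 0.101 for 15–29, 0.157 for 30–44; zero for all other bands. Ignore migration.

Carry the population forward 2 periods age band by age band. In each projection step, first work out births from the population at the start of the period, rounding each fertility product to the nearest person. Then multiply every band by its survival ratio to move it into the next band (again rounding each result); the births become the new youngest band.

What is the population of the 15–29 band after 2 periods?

Numbering the bands 1..6 from youngest to oldest:
Period 1:
Births: 9550 * 0.101 = 965  |  9450 * 0.157 = 1484 → 2449
Band 2: 8950 * 0.965 = 8637
Band 3: 9550 * 0.962 = 9187
Band 4: 9450 * 0.934 = 8826
Band 5: 5050 * 0.965 = 4873
Band 6: 9800 * 0.967 + 5400 * 0.534 = 9477 + 2884 = 12361
Giving 2449 / 8637 / 9187 / 8826 / 4873 / 12361.
Period 2:
Births: 8637 * 0.101 = 872  |  9187 * 0.157 = 1442 → 2314
Band 2: 2449 * 0.965 = 2363
Band 3: 8637 * 0.962 = 8309
Band 4: 9187 * 0.934 = 8581
Band 5: 8826 * 0.965 = 8517
Band 6: 4873 * 0.967 + 12361 * 0.534 = 4712 + 6601 = 11313
Giving 2314 / 2363 / 8309 / 8581 / 8517 / 11313.

2363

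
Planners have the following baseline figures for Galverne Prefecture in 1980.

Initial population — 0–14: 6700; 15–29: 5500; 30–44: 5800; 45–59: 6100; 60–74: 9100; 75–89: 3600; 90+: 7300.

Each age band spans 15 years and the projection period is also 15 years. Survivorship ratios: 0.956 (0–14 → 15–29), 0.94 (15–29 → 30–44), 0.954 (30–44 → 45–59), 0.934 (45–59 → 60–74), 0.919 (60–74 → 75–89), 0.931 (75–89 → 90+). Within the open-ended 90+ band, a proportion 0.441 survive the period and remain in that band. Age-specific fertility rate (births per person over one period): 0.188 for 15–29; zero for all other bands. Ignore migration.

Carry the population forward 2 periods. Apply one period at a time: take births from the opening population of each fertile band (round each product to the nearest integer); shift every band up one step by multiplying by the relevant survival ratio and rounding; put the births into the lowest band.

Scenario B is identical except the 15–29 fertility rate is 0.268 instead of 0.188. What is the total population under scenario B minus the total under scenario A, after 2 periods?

(Bands numbered youngest = 1 to oldest = 7.)
Period 1:
Births: 5500 × 0.188 = 1034
Band 2: 6700 × 0.956 = 6405
Band 3: 5500 × 0.94 = 5170
Band 4: 5800 × 0.954 = 5533
Band 5: 6100 × 0.934 = 5697
Band 6: 9100 × 0.919 = 8363
Band 7: 3600 × 0.931 + 7300 × 0.441 = 3352 + 3219 = 6571
Population now: 0–14=1034, 15–29=6405, 30–44=5170, 45–59=5533, 60–74=5697, 75–89=8363, 90+=6571
Period 2:
Births: 6405 × 0.188 = 1204
Band 2: 1034 × 0.956 = 989
Band 3: 6405 × 0.94 = 6021
Band 4: 5170 × 0.954 = 4932
Band 5: 5533 × 0.934 = 5168
Band 6: 5697 × 0.919 = 5236
Band 7: 8363 × 0.931 + 6571 × 0.441 = 7786 + 2898 = 10684
Population now: 0–14=1204, 15–29=989, 30–44=6021, 45–59=4932, 60–74=5168, 75–89=5236, 90+=10684
Scenario A total after 2 periods: 34234
Scenario B projection —
Period 1:
Births: 5500 × 0.268 = 1474
Band 2: 6700 × 0.956 = 6405
Band 3: 5500 × 0.94 = 5170
Band 4: 5800 × 0.954 = 5533
Band 5: 6100 × 0.934 = 5697
Band 6: 9100 × 0.919 = 8363
Band 7: 3600 × 0.931 + 7300 × 0.441 = 3352 + 3219 = 6571
Population now: 0–14=1474, 15–29=6405, 30–44=5170, 45–59=5533, 60–74=5697, 75–89=8363, 90+=6571
Period 2:
Births: 6405 × 0.268 = 1717
Band 2: 1474 × 0.956 = 1409
Band 3: 6405 × 0.94 = 6021
Band 4: 5170 × 0.954 = 4932
Band 5: 5533 × 0.934 = 5168
Band 6: 5697 × 0.919 = 5236
Band 7: 8363 × 0.931 + 6571 × 0.441 = 7786 + 2898 = 10684
Population now: 0–14=1717, 15–29=1409, 30–44=6021, 45–59=4932, 60–74=5168, 75–89=5236, 90+=10684
Scenario B total after 2 periods: 35167
Difference B − A = 35167 − 34234 = 933

933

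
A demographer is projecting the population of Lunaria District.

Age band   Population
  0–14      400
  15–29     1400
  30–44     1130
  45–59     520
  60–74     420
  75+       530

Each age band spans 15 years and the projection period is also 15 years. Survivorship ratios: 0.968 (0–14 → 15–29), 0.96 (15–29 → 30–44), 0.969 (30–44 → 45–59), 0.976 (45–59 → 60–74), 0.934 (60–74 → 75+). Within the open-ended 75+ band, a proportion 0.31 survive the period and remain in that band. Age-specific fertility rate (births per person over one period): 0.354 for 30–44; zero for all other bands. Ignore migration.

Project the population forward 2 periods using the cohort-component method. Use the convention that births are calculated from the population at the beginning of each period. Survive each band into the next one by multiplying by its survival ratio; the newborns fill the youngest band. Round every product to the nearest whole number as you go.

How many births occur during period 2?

476

(Bands numbered youngest = 1 to oldest = 6.)
Period 1.
Births: 1130 * 0.354 = 400
Band 2: 400 * 0.968 = 387
Band 3: 1400 * 0.96 = 1344
Band 4: 1130 * 0.969 = 1095
Band 5: 520 * 0.976 = 508
Band 6: 420 * 0.934 + 530 * 0.31 = 392 + 164 = 556
End of period: [400, 387, 1344, 1095, 508, 556]
Period 2.
Births: 1344 * 0.354 = 476
Band 2: 400 * 0.968 = 387
Band 3: 387 * 0.96 = 372
Band 4: 1344 * 0.969 = 1302
Band 5: 1095 * 0.976 = 1069
Band 6: 508 * 0.934 + 556 * 0.31 = 474 + 172 = 646
End of period: [476, 387, 372, 1302, 1069, 646]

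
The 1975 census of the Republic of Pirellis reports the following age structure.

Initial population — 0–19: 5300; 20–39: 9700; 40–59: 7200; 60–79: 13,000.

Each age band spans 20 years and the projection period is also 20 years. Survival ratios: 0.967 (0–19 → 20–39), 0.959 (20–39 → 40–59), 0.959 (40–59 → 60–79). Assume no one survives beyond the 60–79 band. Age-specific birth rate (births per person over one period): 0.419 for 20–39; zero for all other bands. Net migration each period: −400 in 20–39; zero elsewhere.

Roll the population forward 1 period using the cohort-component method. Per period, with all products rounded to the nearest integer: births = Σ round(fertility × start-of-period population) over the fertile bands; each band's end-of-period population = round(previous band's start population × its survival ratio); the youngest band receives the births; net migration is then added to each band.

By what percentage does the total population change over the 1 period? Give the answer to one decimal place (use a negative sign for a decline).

-29.0

Call the bands 1 to 4, youngest first.
After projecting period 1:
Births: 9700 * 0.419 = 4064
Band 2: 5300 * 0.967 = 5125
Band 3: 9700 * 0.959 = 9302
Band 4: 7200 * 0.959 = 6905
Net migration: Band 2 − 400 → 4725
End of period: [4064, 4725, 9302, 6905]
Total: 35200 → 24996; change = -10204; percentage change = -29.0%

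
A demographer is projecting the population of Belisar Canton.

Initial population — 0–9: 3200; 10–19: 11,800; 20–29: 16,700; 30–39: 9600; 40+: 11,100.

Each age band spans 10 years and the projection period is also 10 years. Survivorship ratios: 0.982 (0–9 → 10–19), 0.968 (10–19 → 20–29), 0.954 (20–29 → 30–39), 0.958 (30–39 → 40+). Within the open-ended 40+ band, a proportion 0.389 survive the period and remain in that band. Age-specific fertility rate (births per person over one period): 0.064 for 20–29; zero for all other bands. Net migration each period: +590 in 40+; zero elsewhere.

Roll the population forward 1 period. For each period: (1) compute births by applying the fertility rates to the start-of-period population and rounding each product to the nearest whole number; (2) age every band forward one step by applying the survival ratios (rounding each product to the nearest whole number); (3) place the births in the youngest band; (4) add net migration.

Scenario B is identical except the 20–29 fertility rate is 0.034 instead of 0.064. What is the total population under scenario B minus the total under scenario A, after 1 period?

-501

After projecting period 1:
Births: 16700 × 0.064 = 1069
10–19: 3200 × 0.982 = 3142
20–29: 11800 × 0.968 = 11422
30–39: 16700 × 0.954 = 15932
40+: 9600 × 0.958 + 11100 × 0.389 = 9197 + 4318 = 13515
Net migration: 40+ + 590 → 14105
End of period: [1069, 3142, 11422, 15932, 14105]
Scenario A total after 1 period: 45670
Scenario B projection —
After projecting period 1:
Births: 16700 × 0.034 = 568
10–19: 3200 × 0.982 = 3142
20–29: 11800 × 0.968 = 11422
30–39: 16700 × 0.954 = 15932
40+: 9600 × 0.958 + 11100 × 0.389 = 9197 + 4318 = 13515
Net migration: 40+ + 590 → 14105
End of period: [568, 3142, 11422, 15932, 14105]
Scenario B total after 1 period: 45169
Difference B − A = 45169 − 45670 = -501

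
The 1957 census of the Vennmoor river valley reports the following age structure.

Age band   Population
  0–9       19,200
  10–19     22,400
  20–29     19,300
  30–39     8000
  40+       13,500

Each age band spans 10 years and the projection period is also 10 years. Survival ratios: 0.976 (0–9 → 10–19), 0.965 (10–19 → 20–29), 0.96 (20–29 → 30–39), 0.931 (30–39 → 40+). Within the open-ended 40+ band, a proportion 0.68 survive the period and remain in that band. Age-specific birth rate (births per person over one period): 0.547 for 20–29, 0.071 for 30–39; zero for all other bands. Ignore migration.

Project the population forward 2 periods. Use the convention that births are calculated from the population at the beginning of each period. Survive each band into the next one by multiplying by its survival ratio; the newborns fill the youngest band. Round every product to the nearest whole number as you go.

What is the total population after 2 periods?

91388

— Period 1 —
Births: 19300 * 0.547 = 10557 ; 8000 * 0.071 = 568 → total 11125
10–19: 19200 * 0.976 = 18739
20–29: 22400 * 0.965 = 21616
30–39: 19300 * 0.96 = 18528
40+: 8000 * 0.931 + 13500 * 0.68 = 7448 + 9180 = 16628
Giving 11125 / 18739 / 21616 / 18528 / 16628.
— Period 2 —
Births: 21616 * 0.547 = 11824 ; 18528 * 0.071 = 1315 → total 13139
10–19: 11125 * 0.976 = 10858
20–29: 18739 * 0.965 = 18083
30–39: 21616 * 0.96 = 20751
40+: 18528 * 0.931 + 16628 * 0.68 = 17250 + 11307 = 28557
Giving 13139 / 10858 / 18083 / 20751 / 28557.
Total after period 2: 13139 + 10858 + 18083 + 20751 + 28557 = 91388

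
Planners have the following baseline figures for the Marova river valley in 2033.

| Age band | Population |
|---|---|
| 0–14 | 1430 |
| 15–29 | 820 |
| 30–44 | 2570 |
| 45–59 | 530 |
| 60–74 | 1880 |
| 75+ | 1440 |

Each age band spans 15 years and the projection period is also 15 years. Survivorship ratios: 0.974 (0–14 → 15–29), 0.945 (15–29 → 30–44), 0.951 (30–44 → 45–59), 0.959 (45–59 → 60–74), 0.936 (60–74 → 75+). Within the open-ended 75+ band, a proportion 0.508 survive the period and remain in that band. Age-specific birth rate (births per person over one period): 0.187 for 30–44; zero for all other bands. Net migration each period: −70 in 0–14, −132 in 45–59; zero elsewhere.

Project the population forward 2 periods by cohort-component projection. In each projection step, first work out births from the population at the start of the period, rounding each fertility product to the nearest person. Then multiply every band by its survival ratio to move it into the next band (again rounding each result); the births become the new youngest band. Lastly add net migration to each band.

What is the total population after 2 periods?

6354

(Bands numbered youngest = 1 to oldest = 6.)
Period 1.
Births: 2570 × 0.187 = 481
Band 2: 1430 × 0.974 = 1393
Band 3: 820 × 0.945 = 775
Band 4: 2570 × 0.951 = 2444
Band 5: 530 × 0.959 = 508
Band 6: 1880 × 0.936 + 1440 × 0.508 = 1760 + 732 = 2492
Net migration: Band 1 − 70 → 411; Band 4 − 132 → 2312
Population now: 0–14=411, 15–29=1393, 30–44=775, 45–59=2312, 60–74=508, 75+=2492
Period 2.
Births: 775 × 0.187 = 145
Band 2: 411 × 0.974 = 400
Band 3: 1393 × 0.945 = 1316
Band 4: 775 × 0.951 = 737
Band 5: 2312 × 0.959 = 2217
Band 6: 508 × 0.936 + 2492 × 0.508 = 475 + 1266 = 1741
Net migration: Band 1 − 70 → 75; Band 4 − 132 → 605
Population now: 0–14=75, 15–29=400, 30–44=1316, 45–59=605, 60–74=2217, 75+=1741
Total after period 2: 75 + 400 + 1316 + 605 + 2217 + 1741 = 6354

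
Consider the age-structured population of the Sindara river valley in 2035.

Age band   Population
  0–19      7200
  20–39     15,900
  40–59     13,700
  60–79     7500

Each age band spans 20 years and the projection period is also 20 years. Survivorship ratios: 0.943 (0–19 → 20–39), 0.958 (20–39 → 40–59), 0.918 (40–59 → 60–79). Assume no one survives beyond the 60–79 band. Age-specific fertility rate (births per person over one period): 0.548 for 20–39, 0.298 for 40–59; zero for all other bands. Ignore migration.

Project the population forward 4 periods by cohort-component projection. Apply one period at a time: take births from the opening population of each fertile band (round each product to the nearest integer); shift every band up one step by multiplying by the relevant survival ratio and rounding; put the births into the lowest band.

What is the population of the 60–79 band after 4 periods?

10612

Period 1.
Births: 15900 * 0.548 = 8713, 13700 * 0.298 = 4083 ⇒ total 12796
20–39: 7200 * 0.943 = 6790
40–59: 15900 * 0.958 = 15232
60–79: 13700 * 0.918 = 12577
→ [12796, 6790, 15232, 12577]
Period 2.
Births: 6790 * 0.548 = 3721, 15232 * 0.298 = 4539 ⇒ total 8260
20–39: 12796 * 0.943 = 12067
40–59: 6790 * 0.958 = 6505
60–79: 15232 * 0.918 = 13983
→ [8260, 12067, 6505, 13983]
Period 3.
Births: 12067 * 0.548 = 6613, 6505 * 0.298 = 1938 ⇒ total 8551
20–39: 8260 * 0.943 = 7789
40–59: 12067 * 0.958 = 11560
60–79: 6505 * 0.918 = 5972
→ [8551, 7789, 11560, 5972]
Period 4.
Births: 7789 * 0.548 = 4268, 11560 * 0.298 = 3445 ⇒ total 7713
20–39: 8551 * 0.943 = 8064
40–59: 7789 * 0.958 = 7462
60–79: 11560 * 0.918 = 10612
→ [7713, 8064, 7462, 10612]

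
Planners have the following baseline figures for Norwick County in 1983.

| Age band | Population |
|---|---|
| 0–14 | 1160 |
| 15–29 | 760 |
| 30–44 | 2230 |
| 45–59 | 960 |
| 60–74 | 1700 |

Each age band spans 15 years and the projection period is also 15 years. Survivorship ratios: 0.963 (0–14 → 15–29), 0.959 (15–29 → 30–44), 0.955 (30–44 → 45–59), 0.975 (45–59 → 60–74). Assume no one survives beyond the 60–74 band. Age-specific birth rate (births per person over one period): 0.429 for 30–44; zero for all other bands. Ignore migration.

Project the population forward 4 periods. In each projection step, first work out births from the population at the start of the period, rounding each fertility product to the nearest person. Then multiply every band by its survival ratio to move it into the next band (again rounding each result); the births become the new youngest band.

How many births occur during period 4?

Numbering the bands 1..5 from youngest to oldest:
[period 1]
Births: 2230 * 0.429 = 957
Band 2: 1160 * 0.963 = 1117
Band 3: 760 * 0.959 = 729
Band 4: 2230 * 0.955 = 2130
Band 5: 960 * 0.975 = 936
Giving 957 / 1117 / 729 / 2130 / 936.
[period 2]
Births: 729 * 0.429 = 313
Band 2: 957 * 0.963 = 922
Band 3: 1117 * 0.959 = 1071
Band 4: 729 * 0.955 = 696
Band 5: 2130 * 0.975 = 2077
Giving 313 / 922 / 1071 / 696 / 2077.
[period 3]
Births: 1071 * 0.429 = 459
Band 2: 313 * 0.963 = 301
Band 3: 922 * 0.959 = 884
Band 4: 1071 * 0.955 = 1023
Band 5: 696 * 0.975 = 679
Giving 459 / 301 / 884 / 1023 / 679.
[period 4]
Births: 884 * 0.429 = 379
Band 2: 459 * 0.963 = 442
Band 3: 301 * 0.959 = 289
Band 4: 884 * 0.955 = 844
Band 5: 1023 * 0.975 = 997
Giving 379 / 442 / 289 / 844 / 997.

379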